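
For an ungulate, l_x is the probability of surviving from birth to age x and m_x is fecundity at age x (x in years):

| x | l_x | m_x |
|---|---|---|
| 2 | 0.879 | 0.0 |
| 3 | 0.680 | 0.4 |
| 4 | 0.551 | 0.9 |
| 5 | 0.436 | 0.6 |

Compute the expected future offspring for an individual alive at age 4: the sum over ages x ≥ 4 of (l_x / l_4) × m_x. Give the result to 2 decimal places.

1.37

l_4 = 0.551. Conditional survival from age 4 to x is l_x / l_4.
  x=4: (0.551/0.551) × 0.9 = 0.9000
  x=5: (0.436/0.551) × 0.6 = 0.4748
Sum = 0.9000 + 0.4748 = 1.3748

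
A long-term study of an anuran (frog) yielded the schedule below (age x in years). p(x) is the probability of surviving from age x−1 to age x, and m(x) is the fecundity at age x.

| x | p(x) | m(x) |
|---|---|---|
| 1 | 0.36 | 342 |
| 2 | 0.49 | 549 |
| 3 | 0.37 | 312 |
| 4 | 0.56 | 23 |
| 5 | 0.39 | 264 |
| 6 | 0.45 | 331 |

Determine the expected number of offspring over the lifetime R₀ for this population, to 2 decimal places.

Survivorship from birth: l_x = p_1·p_2·…·p_x.
  l_1 = 0.36000
  l_2 = 0.17640
  l_3 = 0.06527
  l_4 = 0.03655
  l_5 = 0.01425
  l_6 = 0.00641
R₀ = Σ l_x m(x):
  age 1: 0.36000 × 342 = 123.1200
  age 2: 0.17640 × 549 = 96.8436
  age 3: 0.06527 × 312 = 20.3642
  age 4: 0.03655 × 23 = 0.8407
  age 5: 0.01425 × 264 = 3.7620
  age 6: 0.00641 × 331 = 2.1217
R₀ = 123.1200 + 96.8436 + 20.3642 + 0.8407 + 3.7620 + 2.1217 = 247.0522

247.05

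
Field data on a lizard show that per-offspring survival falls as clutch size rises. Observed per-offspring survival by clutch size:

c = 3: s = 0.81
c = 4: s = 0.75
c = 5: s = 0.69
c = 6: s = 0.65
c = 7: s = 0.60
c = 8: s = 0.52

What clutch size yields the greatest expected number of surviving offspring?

7

Expected surviving offspring = c × s(c):
  c=3: 3 × 0.81 = 2.430
  c=4: 4 × 0.75 = 3.000
  c=5: 5 × 0.69 = 3.450
  c=6: 6 × 0.65 = 3.900
  c=7: 7 × 0.60 = 4.200
  c=8: 8 × 0.52 = 4.160
Maximum at c = 7 (4.200 surviving offspring).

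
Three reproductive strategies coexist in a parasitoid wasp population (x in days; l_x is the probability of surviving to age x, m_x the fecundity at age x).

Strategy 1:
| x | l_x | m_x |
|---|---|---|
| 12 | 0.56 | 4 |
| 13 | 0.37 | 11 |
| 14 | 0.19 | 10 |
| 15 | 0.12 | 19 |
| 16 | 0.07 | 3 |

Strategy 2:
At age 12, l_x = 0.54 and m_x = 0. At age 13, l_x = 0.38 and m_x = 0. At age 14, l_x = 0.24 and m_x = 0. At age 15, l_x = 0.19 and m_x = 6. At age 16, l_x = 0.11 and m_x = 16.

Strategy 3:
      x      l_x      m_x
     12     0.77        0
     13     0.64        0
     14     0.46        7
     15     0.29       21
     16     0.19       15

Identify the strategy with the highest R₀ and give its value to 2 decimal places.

Strategy 1: R₀ = 0.56×4 + 0.37×11 + 0.19×10 + 0.12×19 + 0.07×3 = 10.7000
Strategy 2: R₀ = 0.54×0 + 0.38×0 + 0.24×0 + 0.19×6 + 0.11×16 = 2.9000
Strategy 3: R₀ = 0.77×0 + 0.64×0 + 0.46×7 + 0.29×21 + 0.19×15 = 12.1600
Highest R₀: strategy 3 with 12.1600.

12.16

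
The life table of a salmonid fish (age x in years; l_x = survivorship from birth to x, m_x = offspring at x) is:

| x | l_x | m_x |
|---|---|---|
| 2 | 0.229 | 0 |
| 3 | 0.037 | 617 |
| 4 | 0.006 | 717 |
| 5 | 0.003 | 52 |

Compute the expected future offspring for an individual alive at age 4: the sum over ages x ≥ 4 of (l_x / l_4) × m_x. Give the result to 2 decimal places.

l_4 = 0.006. Conditional survival from age 4 to x is l_x / l_4.
  x=4: (0.006/0.006) × 717 = 717.0000
  x=5: (0.003/0.006) × 52 = 26.0000
Sum = 717.0000 + 26.0000 = 743.0000

743.00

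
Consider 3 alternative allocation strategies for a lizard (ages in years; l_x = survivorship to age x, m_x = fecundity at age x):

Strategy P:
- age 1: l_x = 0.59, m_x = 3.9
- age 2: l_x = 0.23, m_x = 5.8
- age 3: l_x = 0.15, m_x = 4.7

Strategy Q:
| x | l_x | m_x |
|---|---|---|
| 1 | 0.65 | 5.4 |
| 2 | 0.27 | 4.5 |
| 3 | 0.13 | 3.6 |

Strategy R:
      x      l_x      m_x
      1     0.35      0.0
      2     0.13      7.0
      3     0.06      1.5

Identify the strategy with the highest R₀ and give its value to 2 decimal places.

5.19

Strategy P: R₀ = 0.59×3.9 + 0.23×5.8 + 0.15×4.7 = 4.3400
Strategy Q: R₀ = 0.65×5.4 + 0.27×4.5 + 0.13×3.6 = 5.1930
Strategy R: R₀ = 0.35×0.0 + 0.13×7.0 + 0.06×1.5 = 1.0000
Highest R₀: strategy Q with 5.1930.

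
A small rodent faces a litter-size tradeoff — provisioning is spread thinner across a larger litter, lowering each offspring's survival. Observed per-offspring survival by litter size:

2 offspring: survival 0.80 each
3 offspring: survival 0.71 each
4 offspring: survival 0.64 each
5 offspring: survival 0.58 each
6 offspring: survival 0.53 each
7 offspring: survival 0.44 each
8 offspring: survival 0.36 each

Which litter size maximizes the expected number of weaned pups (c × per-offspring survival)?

6

Expected weaned pups = c × s(c):
  c=2: 2 × 0.80 = 1.600
  c=3: 3 × 0.71 = 2.130
  c=4: 4 × 0.64 = 2.560
  c=5: 5 × 0.58 = 2.900
  c=6: 6 × 0.53 = 3.180
  c=7: 7 × 0.44 = 3.080
  c=8: 8 × 0.36 = 2.880
Maximum at c = 6 (3.180 weaned pups).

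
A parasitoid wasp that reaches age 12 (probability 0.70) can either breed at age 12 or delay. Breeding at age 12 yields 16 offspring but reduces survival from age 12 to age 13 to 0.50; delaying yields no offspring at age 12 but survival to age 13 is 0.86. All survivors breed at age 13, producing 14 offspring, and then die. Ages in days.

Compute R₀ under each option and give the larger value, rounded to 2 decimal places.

breed at age 12: R₀ = 0.70 × (16 + 0.50 × 14) = 0.70 × 23.0000 = 16.1000
delay to age 13: R₀ = 0.70 × (0.86 × 14) = 0.70 × 12.0400 = 8.4280
Higher: breed at age 12 (16.1000).

16.10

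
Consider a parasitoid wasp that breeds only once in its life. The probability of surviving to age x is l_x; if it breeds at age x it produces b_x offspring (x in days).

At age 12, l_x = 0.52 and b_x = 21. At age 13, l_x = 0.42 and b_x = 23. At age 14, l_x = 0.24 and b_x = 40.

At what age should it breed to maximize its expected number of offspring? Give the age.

12

Expected offspring if breeding at age x = l_x × b_x:
  age 12: 0.52 × 21 = 10.920
  age 13: 0.42 × 23 = 9.660
  age 14: 0.24 × 40 = 9.600
Maximum at age 12 (10.920).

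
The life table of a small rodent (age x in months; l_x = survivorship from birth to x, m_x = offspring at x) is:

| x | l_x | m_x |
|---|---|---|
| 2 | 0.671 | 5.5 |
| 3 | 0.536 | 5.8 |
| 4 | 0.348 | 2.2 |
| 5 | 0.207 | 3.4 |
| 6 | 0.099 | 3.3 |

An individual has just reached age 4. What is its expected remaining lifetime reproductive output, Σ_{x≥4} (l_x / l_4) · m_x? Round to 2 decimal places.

5.16

l_4 = 0.348. Conditional survival from age 4 to x is l_x / l_4.
  x=4: (0.348/0.348) × 2.2 = 2.2000
  x=5: (0.207/0.348) × 3.4 = 2.0224
  x=6: (0.099/0.348) × 3.3 = 0.9388
Sum = 2.2000 + 2.0224 + 0.9388 = 5.1612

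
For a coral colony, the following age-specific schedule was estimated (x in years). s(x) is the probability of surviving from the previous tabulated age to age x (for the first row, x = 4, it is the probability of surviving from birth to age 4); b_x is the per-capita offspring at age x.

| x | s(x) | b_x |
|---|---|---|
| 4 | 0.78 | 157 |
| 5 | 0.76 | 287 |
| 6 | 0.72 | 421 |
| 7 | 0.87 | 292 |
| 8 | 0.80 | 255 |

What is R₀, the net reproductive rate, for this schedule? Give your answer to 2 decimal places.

656.46

Survivorship from birth: l_x = s_4·s_5·…·s_x.
  l_4 = 0.78000
  l_5 = 0.59280
  l_6 = 0.42682
  l_7 = 0.37133
  l_8 = 0.29706
R₀ = Σ l_x b_x:
  age 4: 0.78000 × 157 = 122.4600
  age 5: 0.59280 × 287 = 170.1336
  age 6: 0.42682 × 421 = 179.6912
  age 7: 0.37133 × 292 = 108.4284
  age 8: 0.29706 × 255 = 75.7503
R₀ = 122.4600 + 170.1336 + 179.6912 + 108.4284 + 75.7503 = 656.4635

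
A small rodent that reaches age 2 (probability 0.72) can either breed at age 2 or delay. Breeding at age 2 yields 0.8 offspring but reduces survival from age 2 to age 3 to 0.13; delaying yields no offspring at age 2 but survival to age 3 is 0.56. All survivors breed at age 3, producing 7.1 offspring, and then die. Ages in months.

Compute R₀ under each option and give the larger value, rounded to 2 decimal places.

2.86

breed at age 2: R₀ = 0.72 × (0.8 + 0.13 × 7.1) = 0.72 × 1.7230 = 1.2406
delay to age 3: R₀ = 0.72 × (0.56 × 7.1) = 0.72 × 3.9760 = 2.8627
Higher: delay to age 3 (2.8627).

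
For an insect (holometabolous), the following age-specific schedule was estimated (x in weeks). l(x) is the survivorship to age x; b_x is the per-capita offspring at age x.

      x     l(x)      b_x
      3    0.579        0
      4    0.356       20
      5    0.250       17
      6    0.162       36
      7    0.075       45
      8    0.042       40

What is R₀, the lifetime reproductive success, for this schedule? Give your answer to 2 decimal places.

22.26

R₀ = Σ l(x) b_x:
  age 3: 0.579 × 0 = 0.0000
  age 4: 0.356 × 20 = 7.1200
  age 5: 0.250 × 17 = 4.2500
  age 6: 0.162 × 36 = 5.8320
  age 7: 0.075 × 45 = 3.3750
  age 8: 0.042 × 40 = 1.6800
R₀ = 0.0000 + 7.1200 + 4.2500 + 5.8320 + 3.3750 + 1.6800 = 22.2570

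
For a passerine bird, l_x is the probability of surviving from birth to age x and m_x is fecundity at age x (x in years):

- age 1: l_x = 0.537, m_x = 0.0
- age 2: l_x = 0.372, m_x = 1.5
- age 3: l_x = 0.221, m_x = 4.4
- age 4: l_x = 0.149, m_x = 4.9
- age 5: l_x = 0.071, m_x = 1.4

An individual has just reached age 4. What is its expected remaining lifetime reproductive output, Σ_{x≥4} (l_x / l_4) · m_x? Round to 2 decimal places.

l_4 = 0.149. Conditional survival from age 4 to x is l_x / l_4.
  x=4: (0.149/0.149) × 4.9 = 4.9000
  x=5: (0.071/0.149) × 1.4 = 0.6671
Sum = 4.9000 + 0.6671 = 5.5671

5.57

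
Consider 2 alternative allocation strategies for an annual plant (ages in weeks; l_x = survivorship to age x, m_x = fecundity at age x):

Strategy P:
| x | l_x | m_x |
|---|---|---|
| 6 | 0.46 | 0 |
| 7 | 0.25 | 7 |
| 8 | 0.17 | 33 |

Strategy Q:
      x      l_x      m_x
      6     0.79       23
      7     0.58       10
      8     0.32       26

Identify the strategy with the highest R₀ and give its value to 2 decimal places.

Strategy P: R₀ = 0.46×0 + 0.25×7 + 0.17×33 = 7.3600
Strategy Q: R₀ = 0.79×23 + 0.58×10 + 0.32×26 = 32.2900
Highest R₀: strategy Q with 32.2900.

32.29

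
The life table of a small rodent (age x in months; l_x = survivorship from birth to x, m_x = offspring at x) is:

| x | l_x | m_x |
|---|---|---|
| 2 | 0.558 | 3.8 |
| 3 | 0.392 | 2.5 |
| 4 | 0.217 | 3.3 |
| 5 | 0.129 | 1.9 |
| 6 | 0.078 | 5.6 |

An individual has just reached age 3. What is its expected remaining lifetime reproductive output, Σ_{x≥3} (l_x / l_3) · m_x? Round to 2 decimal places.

6.07

l_3 = 0.392. Conditional survival from age 3 to x is l_x / l_3.
  x=3: (0.392/0.392) × 2.5 = 2.5000
  x=4: (0.217/0.392) × 3.3 = 1.8268
  x=5: (0.129/0.392) × 1.9 = 0.6253
  x=6: (0.078/0.392) × 5.6 = 1.1143
Sum = 2.5000 + 1.8268 + 0.6253 + 1.1143 = 6.0663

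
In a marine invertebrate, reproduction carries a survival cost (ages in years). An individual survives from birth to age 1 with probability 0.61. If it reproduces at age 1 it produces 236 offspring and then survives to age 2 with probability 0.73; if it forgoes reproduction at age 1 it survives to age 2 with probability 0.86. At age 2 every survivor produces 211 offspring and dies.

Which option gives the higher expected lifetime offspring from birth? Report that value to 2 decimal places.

breed at age 1: R₀ = 0.61 × (236 + 0.73 × 211) = 0.61 × 390.0300 = 237.9183
delay to age 2: R₀ = 0.61 × (0.86 × 211) = 0.61 × 181.4600 = 110.6906
Higher: breed at age 1 (237.9183).

237.92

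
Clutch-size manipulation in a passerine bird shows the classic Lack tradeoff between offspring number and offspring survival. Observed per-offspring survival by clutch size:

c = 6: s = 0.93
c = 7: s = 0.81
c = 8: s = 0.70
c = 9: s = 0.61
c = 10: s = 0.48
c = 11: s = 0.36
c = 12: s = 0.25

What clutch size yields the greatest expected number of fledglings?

Expected fledglings = c × s(c):
  c=6: 6 × 0.93 = 5.580
  c=7: 7 × 0.81 = 5.670
  c=8: 8 × 0.70 = 5.600
  c=9: 9 × 0.61 = 5.490
  c=10: 10 × 0.48 = 4.800
  c=11: 11 × 0.36 = 3.960
  c=12: 12 × 0.25 = 3.000
Maximum at c = 7 (5.670 fledglings).

7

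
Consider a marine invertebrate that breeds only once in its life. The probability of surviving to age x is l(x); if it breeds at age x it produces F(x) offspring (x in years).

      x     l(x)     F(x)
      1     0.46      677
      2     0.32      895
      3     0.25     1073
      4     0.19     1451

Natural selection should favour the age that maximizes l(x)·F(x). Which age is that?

Expected offspring if breeding at age x = l(x) × F(x):
  age 1: 0.46 × 677 = 311.420
  age 2: 0.32 × 895 = 286.400
  age 3: 0.25 × 1073 = 268.250
  age 4: 0.19 × 1451 = 275.690
Maximum at age 1 (311.420).

1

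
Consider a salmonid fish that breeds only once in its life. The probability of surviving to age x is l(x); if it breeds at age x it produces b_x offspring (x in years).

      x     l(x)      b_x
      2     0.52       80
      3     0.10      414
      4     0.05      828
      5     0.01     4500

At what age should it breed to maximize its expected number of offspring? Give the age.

Expected offspring if breeding at age x = l(x) × b_x:
  age 2: 0.52 × 80 = 41.600
  age 3: 0.10 × 414 = 41.400
  age 4: 0.05 × 828 = 41.400
  age 5: 0.01 × 4500 = 45.000
Maximum at age 5 (45.000).

5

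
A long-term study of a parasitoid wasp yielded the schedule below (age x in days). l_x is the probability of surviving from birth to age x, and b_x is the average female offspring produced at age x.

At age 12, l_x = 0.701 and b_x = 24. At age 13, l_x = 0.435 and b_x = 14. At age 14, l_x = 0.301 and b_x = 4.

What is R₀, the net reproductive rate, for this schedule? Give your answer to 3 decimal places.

R₀ = Σ l_x b_x:
  age 12: 0.701 × 24 = 16.8240
  age 13: 0.435 × 14 = 6.0900
  age 14: 0.301 × 4 = 1.2040
R₀ = 16.8240 + 6.0900 + 1.2040 = 24.1180

24.118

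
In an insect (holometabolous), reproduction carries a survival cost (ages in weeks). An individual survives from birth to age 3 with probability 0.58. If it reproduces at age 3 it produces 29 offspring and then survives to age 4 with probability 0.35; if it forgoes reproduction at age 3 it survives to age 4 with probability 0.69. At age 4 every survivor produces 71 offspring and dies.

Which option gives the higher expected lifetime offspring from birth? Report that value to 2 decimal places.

breed at age 3: R₀ = 0.58 × (29 + 0.35 × 71) = 0.58 × 53.8500 = 31.2330
delay to age 4: R₀ = 0.58 × (0.69 × 71) = 0.58 × 48.9900 = 28.4142
Higher: breed at age 3 (31.2330).

31.23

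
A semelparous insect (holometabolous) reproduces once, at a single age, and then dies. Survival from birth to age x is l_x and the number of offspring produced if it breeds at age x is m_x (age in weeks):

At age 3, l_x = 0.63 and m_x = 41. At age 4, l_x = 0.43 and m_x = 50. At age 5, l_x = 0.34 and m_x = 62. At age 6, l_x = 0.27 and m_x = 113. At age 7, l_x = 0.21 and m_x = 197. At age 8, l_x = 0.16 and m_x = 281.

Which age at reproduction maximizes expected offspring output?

8

Expected offspring if breeding at age x = l_x × m_x:
  age 3: 0.63 × 41 = 25.830
  age 4: 0.43 × 50 = 21.500
  age 5: 0.34 × 62 = 21.080
  age 6: 0.27 × 113 = 30.510
  age 7: 0.21 × 197 = 41.370
  age 8: 0.16 × 281 = 44.960
Maximum at age 8 (44.960).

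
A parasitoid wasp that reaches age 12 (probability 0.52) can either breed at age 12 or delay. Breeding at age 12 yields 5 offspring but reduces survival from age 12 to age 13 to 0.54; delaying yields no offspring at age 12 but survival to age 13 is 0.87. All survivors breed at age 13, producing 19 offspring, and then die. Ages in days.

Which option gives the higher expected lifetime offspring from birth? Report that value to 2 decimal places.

8.60

breed at age 12: R₀ = 0.52 × (5 + 0.54 × 19) = 0.52 × 15.2600 = 7.9352
delay to age 13: R₀ = 0.52 × (0.87 × 19) = 0.52 × 16.5300 = 8.5956
Higher: delay to age 13 (8.5956).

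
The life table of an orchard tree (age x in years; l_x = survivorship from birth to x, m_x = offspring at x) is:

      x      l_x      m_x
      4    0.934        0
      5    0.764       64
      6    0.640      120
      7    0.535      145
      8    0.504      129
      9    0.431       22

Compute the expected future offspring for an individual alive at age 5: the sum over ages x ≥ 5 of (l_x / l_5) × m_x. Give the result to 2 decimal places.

363.57

l_5 = 0.764. Conditional survival from age 5 to x is l_x / l_5.
  x=5: (0.764/0.764) × 64 = 64.0000
  x=6: (0.640/0.764) × 120 = 100.5236
  x=7: (0.535/0.764) × 145 = 101.5380
  x=8: (0.504/0.764) × 129 = 85.0995
  x=9: (0.431/0.764) × 22 = 12.4110
Sum = 64.0000 + 100.5236 + 101.5380 + 85.0995 + 12.4110 = 363.5720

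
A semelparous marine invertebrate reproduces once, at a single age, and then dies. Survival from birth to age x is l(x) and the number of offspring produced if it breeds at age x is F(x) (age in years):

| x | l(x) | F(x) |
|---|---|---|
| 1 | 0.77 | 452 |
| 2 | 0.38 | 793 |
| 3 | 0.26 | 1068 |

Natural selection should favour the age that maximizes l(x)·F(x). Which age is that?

Expected offspring if breeding at age x = l(x) × F(x):
  age 1: 0.77 × 452 = 348.040
  age 2: 0.38 × 793 = 301.340
  age 3: 0.26 × 1068 = 277.680
Maximum at age 1 (348.040).

1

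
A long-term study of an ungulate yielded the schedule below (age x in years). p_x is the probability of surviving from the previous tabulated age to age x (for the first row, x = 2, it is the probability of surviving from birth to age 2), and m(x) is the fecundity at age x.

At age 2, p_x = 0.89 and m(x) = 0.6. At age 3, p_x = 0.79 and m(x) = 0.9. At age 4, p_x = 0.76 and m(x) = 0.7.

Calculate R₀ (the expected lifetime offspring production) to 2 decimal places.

1.54

Survivorship from birth: l_x = p_2·p_3·…·p_x.
  l_2 = 0.89000
  l_3 = 0.70310
  l_4 = 0.53436
R₀ = Σ l_x m(x):
  age 2: 0.89000 × 0.6 = 0.5340
  age 3: 0.70310 × 0.9 = 0.6328
  age 4: 0.53436 × 0.7 = 0.3741
R₀ = 0.5340 + 0.6328 + 0.3741 = 1.5408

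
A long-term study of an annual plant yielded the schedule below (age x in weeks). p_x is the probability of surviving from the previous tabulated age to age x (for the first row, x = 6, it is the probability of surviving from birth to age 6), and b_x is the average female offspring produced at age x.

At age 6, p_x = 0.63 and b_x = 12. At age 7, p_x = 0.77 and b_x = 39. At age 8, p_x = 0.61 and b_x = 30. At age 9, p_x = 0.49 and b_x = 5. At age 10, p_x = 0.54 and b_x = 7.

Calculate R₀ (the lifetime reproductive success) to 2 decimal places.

Survivorship from birth: l_x = p_6·p_7·…·p_x.
  l_6 = 0.63000
  l_7 = 0.48510
  l_8 = 0.29591
  l_9 = 0.14500
  l_10 = 0.07830
R₀ = Σ l_x b_x:
  age 6: 0.63000 × 12 = 7.5600
  age 7: 0.48510 × 39 = 18.9189
  age 8: 0.29591 × 30 = 8.8773
  age 9: 0.14500 × 5 = 0.7250
  age 10: 0.07830 × 7 = 0.5481
R₀ = 7.5600 + 18.9189 + 8.8773 + 0.7250 + 0.5481 = 36.6293

36.63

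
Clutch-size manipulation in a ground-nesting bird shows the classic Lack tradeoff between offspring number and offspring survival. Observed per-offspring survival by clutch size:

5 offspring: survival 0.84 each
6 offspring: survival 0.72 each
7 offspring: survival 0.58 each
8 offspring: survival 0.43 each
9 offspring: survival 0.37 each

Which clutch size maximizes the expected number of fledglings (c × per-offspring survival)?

6

Expected fledglings = c × s(c):
  c=5: 5 × 0.84 = 4.200
  c=6: 6 × 0.72 = 4.320
  c=7: 7 × 0.58 = 4.060
  c=8: 8 × 0.43 = 3.440
  c=9: 9 × 0.37 = 3.330
Maximum at c = 6 (4.320 fledglings).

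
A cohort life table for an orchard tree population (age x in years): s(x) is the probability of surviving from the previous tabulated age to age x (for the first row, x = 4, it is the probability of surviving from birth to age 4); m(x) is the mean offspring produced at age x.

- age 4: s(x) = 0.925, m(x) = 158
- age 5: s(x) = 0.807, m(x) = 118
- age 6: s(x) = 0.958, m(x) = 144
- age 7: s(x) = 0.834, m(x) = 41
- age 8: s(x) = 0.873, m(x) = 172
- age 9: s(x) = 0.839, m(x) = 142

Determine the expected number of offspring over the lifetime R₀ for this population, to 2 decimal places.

513.25

Survivorship from birth: l_x = s_4·s_5·…·s_x.
  l_4 = 0.92500
  l_5 = 0.74648
  l_6 = 0.71512
  l_7 = 0.59641
  l_8 = 0.52067
  l_9 = 0.43684
R₀ = Σ l_x m(x):
  age 4: 0.92500 × 158 = 146.1500
  age 5: 0.74648 × 118 = 88.0846
  age 6: 0.71512 × 144 = 102.9773
  age 7: 0.59641 × 41 = 24.4528
  age 8: 0.52067 × 172 = 89.5552
  age 9: 0.43684 × 142 = 62.0313
R₀ = 146.1500 + 88.0846 + 102.9773 + 24.4528 + 89.5552 + 62.0313 = 513.2513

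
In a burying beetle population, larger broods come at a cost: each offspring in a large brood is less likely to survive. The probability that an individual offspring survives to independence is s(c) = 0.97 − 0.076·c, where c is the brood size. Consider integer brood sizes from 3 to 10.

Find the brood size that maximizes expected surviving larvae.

6

Expected surviving larvae = c × s(c):
  c=3: 3 × 0.742 = 2.226
  c=4: 4 × 0.666 = 2.664
  c=5: 5 × 0.590 = 2.950
  c=6: 6 × 0.514 = 3.084
  c=7: 7 × 0.438 = 3.066
  c=8: 8 × 0.362 = 2.896
  c=9: 9 × 0.286 = 2.574
  c=10: 10 × 0.210 = 2.100
Maximum at c = 6 (3.084 surviving larvae).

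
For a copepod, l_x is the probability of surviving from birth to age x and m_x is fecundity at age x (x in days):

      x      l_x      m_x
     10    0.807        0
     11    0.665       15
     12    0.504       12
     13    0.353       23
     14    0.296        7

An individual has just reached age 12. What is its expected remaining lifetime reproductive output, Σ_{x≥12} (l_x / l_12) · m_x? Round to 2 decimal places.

32.22

l_12 = 0.504. Conditional survival from age 12 to x is l_x / l_12.
  x=12: (0.504/0.504) × 12 = 12.0000
  x=13: (0.353/0.504) × 23 = 16.1091
  x=14: (0.296/0.504) × 7 = 4.1111
Sum = 12.0000 + 16.1091 + 4.1111 = 32.2202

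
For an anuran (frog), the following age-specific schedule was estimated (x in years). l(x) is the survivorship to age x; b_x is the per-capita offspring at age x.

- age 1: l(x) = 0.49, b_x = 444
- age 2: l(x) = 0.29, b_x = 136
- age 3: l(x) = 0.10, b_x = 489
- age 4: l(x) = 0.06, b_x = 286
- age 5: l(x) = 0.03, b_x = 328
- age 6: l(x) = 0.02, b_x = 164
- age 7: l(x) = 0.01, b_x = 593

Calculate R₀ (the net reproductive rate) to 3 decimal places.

R₀ = Σ l(x) b_x:
  age 1: 0.49 × 444 = 217.5600
  age 2: 0.29 × 136 = 39.4400
  age 3: 0.10 × 489 = 48.9000
  age 4: 0.06 × 286 = 17.1600
  age 5: 0.03 × 328 = 9.8400
  age 6: 0.02 × 164 = 3.2800
  age 7: 0.01 × 593 = 5.9300
R₀ = 217.5600 + 39.4400 + 48.9000 + 17.1600 + 9.8400 + 3.2800 + 5.9300 = 342.1100

342.110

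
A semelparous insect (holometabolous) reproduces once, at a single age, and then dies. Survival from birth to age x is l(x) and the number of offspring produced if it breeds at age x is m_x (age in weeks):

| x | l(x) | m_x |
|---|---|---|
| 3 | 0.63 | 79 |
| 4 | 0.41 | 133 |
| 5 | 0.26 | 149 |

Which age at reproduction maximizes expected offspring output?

4

Expected offspring if breeding at age x = l(x) × m_x:
  age 3: 0.63 × 79 = 49.770
  age 4: 0.41 × 133 = 54.530
  age 5: 0.26 × 149 = 38.740
Maximum at age 4 (54.530).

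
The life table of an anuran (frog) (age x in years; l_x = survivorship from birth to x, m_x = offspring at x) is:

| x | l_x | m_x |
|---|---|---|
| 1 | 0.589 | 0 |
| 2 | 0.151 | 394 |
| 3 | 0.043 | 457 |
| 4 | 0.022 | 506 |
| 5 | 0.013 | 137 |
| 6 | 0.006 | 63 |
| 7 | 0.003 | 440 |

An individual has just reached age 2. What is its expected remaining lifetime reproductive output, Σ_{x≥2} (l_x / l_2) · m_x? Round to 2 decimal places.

620.90

l_2 = 0.151. Conditional survival from age 2 to x is l_x / l_2.
  x=2: (0.151/0.151) × 394 = 394.0000
  x=3: (0.043/0.151) × 457 = 130.1391
  x=4: (0.022/0.151) × 506 = 73.7219
  x=5: (0.013/0.151) × 137 = 11.7947
  x=6: (0.006/0.151) × 63 = 2.5033
  x=7: (0.003/0.151) × 440 = 8.7417
Sum = 394.0000 + 130.1391 + 73.7219 + 11.7947 + 2.5033 + 8.7417 = 620.9007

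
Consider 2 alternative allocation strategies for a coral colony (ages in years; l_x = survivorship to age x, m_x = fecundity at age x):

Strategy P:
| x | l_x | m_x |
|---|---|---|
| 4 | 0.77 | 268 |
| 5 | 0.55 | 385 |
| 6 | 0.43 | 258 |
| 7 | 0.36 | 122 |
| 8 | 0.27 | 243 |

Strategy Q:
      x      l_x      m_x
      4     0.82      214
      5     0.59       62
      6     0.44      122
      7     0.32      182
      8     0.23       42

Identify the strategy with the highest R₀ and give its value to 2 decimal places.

Strategy P: R₀ = 0.77×268 + 0.55×385 + 0.43×258 + 0.36×122 + 0.27×243 = 638.5800
Strategy Q: R₀ = 0.82×214 + 0.59×62 + 0.44×122 + 0.32×182 + 0.23×42 = 333.6400
Highest R₀: strategy P with 638.5800.

638.58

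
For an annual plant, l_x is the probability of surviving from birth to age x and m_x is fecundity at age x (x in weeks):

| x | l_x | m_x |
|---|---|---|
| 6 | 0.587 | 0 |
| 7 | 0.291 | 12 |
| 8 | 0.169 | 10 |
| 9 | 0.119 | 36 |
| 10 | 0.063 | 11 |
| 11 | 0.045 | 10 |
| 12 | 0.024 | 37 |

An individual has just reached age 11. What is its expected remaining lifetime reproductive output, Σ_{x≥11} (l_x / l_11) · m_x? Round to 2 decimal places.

l_11 = 0.045. Conditional survival from age 11 to x is l_x / l_11.
  x=11: (0.045/0.045) × 10 = 10.0000
  x=12: (0.024/0.045) × 37 = 19.7333
Sum = 10.0000 + 19.7333 = 29.7333

29.73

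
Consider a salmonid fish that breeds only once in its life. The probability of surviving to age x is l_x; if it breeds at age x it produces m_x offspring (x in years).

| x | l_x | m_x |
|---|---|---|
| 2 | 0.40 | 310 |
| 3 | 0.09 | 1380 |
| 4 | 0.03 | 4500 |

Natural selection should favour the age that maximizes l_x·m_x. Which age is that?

Expected offspring if breeding at age x = l_x × m_x:
  age 2: 0.40 × 310 = 124.000
  age 3: 0.09 × 1380 = 124.200
  age 4: 0.03 × 4500 = 135.000
Maximum at age 4 (135.000).

4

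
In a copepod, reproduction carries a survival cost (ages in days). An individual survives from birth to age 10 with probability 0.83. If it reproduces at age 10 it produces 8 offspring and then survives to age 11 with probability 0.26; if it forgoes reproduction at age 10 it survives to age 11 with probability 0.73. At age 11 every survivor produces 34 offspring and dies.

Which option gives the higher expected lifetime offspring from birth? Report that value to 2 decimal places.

20.60

breed at age 10: R₀ = 0.83 × (8 + 0.26 × 34) = 0.83 × 16.8400 = 13.9772
delay to age 11: R₀ = 0.83 × (0.73 × 34) = 0.83 × 24.8200 = 20.6006
Higher: delay to age 11 (20.6006).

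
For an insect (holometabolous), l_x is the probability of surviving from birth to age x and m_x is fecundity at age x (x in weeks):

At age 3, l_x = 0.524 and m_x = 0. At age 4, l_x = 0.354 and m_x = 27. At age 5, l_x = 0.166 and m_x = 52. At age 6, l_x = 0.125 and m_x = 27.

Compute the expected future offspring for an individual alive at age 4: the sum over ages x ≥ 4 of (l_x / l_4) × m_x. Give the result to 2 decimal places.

l_4 = 0.354. Conditional survival from age 4 to x is l_x / l_4.
  x=4: (0.354/0.354) × 27 = 27.0000
  x=5: (0.166/0.354) × 52 = 24.3842
  x=6: (0.125/0.354) × 27 = 9.5339
Sum = 27.0000 + 24.3842 + 9.5339 = 60.9181

60.92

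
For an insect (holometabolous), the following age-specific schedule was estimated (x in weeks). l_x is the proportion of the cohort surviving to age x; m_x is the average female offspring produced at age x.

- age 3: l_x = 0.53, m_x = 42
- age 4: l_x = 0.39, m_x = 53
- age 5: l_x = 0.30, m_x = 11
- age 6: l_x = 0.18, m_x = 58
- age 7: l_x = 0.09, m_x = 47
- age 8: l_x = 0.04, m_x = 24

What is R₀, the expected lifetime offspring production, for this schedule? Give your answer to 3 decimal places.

61.860

R₀ = Σ l_x m_x:
  age 3: 0.53 × 42 = 22.2600
  age 4: 0.39 × 53 = 20.6700
  age 5: 0.30 × 11 = 3.3000
  age 6: 0.18 × 58 = 10.4400
  age 7: 0.09 × 47 = 4.2300
  age 8: 0.04 × 24 = 0.9600
R₀ = 22.2600 + 20.6700 + 3.3000 + 10.4400 + 4.2300 + 0.9600 = 61.8600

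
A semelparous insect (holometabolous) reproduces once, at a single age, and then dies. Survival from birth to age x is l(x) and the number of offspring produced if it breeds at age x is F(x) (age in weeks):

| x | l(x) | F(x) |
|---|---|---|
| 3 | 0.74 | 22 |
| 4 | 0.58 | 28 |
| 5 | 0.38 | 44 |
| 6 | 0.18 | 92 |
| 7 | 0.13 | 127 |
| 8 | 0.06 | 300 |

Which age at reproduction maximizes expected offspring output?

Expected offspring if breeding at age x = l(x) × F(x):
  age 3: 0.74 × 22 = 16.280
  age 4: 0.58 × 28 = 16.240
  age 5: 0.38 × 44 = 16.720
  age 6: 0.18 × 92 = 16.560
  age 7: 0.13 × 127 = 16.510
  age 8: 0.06 × 300 = 18.000
Maximum at age 8 (18.000).

8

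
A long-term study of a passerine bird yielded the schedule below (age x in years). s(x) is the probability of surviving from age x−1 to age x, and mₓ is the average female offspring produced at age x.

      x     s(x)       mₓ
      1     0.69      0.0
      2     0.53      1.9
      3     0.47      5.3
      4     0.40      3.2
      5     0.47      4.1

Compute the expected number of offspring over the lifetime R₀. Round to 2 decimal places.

Survivorship from birth: l_x = s_1·s_2·…·s_x.
  l_1 = 0.69000
  l_2 = 0.36570
  l_3 = 0.17188
  l_4 = 0.06875
  l_5 = 0.03231
R₀ = Σ l_x mₓ:
  age 1: 0.69000 × 0.0 = 0.0000
  age 2: 0.36570 × 1.9 = 0.6948
  age 3: 0.17188 × 5.3 = 0.9110
  age 4: 0.06875 × 3.2 = 0.2200
  age 5: 0.03231 × 4.1 = 0.1325
R₀ = 0.0000 + 0.6948 + 0.9110 + 0.2200 + 0.1325 = 1.9583

1.96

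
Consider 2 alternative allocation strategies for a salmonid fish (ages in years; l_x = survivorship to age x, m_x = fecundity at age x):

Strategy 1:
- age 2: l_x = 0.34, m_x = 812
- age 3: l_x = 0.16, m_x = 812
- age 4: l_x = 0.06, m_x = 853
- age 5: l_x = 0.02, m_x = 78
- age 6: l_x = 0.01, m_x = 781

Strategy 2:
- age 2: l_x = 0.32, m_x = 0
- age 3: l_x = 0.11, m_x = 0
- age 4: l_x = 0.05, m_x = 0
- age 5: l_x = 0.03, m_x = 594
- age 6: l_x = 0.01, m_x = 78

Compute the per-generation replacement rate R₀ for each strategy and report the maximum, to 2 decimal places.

466.55

Strategy 1: R₀ = 0.34×812 + 0.16×812 + 0.06×853 + 0.02×78 + 0.01×781 = 466.5500
Strategy 2: R₀ = 0.32×0 + 0.11×0 + 0.05×0 + 0.03×594 + 0.01×78 = 18.6000
Highest R₀: strategy 1 with 466.5500.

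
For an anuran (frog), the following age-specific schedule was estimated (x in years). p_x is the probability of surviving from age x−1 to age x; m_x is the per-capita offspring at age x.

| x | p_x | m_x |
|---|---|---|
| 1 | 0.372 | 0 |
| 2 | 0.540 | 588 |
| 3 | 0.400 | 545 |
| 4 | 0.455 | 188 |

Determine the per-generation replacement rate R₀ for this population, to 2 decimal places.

168.78

Survivorship from birth: l_x = p_1·p_2·…·p_x.
  l_1 = 0.37200
  l_2 = 0.20088
  l_3 = 0.08035
  l_4 = 0.03656
R₀ = Σ l_x m_x:
  age 1: 0.37200 × 0 = 0.0000
  age 2: 0.20088 × 588 = 118.1174
  age 3: 0.08035 × 545 = 43.7908
  age 4: 0.03656 × 188 = 6.8733
R₀ = 0.0000 + 118.1174 + 43.7908 + 6.8733 = 168.7815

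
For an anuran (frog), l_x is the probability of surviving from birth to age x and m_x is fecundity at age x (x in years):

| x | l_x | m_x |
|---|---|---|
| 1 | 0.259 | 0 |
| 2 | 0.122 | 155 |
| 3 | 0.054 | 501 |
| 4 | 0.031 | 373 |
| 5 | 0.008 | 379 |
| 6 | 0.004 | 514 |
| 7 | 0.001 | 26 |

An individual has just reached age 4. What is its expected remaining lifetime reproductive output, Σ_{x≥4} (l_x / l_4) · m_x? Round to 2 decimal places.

l_4 = 0.031. Conditional survival from age 4 to x is l_x / l_4.
  x=4: (0.031/0.031) × 373 = 373.0000
  x=5: (0.008/0.031) × 379 = 97.8065
  x=6: (0.004/0.031) × 514 = 66.3226
  x=7: (0.001/0.031) × 26 = 0.8387
Sum = 373.0000 + 97.8065 + 66.3226 + 0.8387 = 537.9677

537.97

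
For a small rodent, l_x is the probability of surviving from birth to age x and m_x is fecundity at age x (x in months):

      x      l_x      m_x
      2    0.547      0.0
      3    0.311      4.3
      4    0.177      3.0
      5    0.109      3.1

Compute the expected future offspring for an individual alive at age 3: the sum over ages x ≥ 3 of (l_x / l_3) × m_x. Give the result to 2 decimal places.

l_3 = 0.311. Conditional survival from age 3 to x is l_x / l_3.
  x=3: (0.311/0.311) × 4.3 = 4.3000
  x=4: (0.177/0.311) × 3.0 = 1.7074
  x=5: (0.109/0.311) × 3.1 = 1.0865
Sum = 4.3000 + 1.7074 + 1.0865 = 7.0939

7.09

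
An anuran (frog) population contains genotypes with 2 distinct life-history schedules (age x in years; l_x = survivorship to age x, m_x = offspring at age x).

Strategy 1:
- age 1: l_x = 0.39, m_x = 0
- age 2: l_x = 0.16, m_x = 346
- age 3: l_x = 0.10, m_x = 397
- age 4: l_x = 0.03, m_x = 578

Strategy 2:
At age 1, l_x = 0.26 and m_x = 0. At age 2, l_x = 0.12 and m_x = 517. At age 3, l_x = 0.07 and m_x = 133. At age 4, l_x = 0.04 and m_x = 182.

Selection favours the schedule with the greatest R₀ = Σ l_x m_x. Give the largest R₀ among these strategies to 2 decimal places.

Strategy 1: R₀ = 0.39×0 + 0.16×346 + 0.10×397 + 0.03×578 = 112.4000
Strategy 2: R₀ = 0.26×0 + 0.12×517 + 0.07×133 + 0.04×182 = 78.6300
Highest R₀: strategy 1 with 112.4000.

112.40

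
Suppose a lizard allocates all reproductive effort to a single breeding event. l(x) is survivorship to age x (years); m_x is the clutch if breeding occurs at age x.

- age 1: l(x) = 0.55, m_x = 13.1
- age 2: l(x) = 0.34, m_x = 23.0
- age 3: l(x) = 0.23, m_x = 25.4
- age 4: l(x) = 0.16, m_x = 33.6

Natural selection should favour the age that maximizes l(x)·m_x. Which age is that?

Expected offspring if breeding at age x = l(x) × m_x:
  age 1: 0.55 × 13.1 = 7.205
  age 2: 0.34 × 23.0 = 7.820
  age 3: 0.23 × 25.4 = 5.842
  age 4: 0.16 × 33.6 = 5.376
Maximum at age 2 (7.820).

2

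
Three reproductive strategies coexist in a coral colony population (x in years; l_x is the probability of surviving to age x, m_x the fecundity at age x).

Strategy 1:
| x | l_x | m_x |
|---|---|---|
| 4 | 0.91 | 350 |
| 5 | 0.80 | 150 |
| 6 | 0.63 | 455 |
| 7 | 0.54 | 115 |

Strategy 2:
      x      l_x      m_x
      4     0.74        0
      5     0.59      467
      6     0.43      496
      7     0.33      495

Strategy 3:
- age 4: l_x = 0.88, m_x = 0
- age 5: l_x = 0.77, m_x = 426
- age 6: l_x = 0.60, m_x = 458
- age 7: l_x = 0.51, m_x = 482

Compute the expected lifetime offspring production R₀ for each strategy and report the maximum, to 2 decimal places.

Strategy 1: R₀ = 0.91×350 + 0.80×150 + 0.63×455 + 0.54×115 = 787.2500
Strategy 2: R₀ = 0.74×0 + 0.59×467 + 0.43×496 + 0.33×495 = 652.1600
Strategy 3: R₀ = 0.88×0 + 0.77×426 + 0.60×458 + 0.51×482 = 848.6400
Highest R₀: strategy 3 with 848.6400.

848.64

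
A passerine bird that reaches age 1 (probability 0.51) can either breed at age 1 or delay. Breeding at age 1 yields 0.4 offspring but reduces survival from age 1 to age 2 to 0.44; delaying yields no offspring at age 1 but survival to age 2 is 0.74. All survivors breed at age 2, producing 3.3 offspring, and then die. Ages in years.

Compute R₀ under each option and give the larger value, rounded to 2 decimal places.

1.25

breed at age 1: R₀ = 0.51 × (0.4 + 0.44 × 3.3) = 0.51 × 1.8520 = 0.9445
delay to age 2: R₀ = 0.51 × (0.74 × 3.3) = 0.51 × 2.4420 = 1.2454
Higher: delay to age 2 (1.2454).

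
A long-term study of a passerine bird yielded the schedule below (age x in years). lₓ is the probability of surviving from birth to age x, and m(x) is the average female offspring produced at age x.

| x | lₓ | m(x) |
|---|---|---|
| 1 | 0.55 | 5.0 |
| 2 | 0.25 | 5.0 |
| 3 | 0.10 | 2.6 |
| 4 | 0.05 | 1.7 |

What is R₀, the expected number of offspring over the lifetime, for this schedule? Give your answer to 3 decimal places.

R₀ = Σ lₓ m(x):
  age 1: 0.55 × 5.0 = 2.7500
  age 2: 0.25 × 5.0 = 1.2500
  age 3: 0.10 × 2.6 = 0.2600
  age 4: 0.05 × 1.7 = 0.0850
R₀ = 2.7500 + 1.2500 + 0.2600 + 0.0850 = 4.3450

4.345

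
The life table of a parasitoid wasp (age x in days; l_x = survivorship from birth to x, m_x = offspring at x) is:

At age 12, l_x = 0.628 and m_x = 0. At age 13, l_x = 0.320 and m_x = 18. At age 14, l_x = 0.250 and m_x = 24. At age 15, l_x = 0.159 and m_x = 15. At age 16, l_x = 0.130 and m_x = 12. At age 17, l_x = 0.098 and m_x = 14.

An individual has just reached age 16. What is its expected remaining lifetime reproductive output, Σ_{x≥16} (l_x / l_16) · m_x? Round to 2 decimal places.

l_16 = 0.130. Conditional survival from age 16 to x is l_x / l_16.
  x=16: (0.130/0.130) × 12 = 12.0000
  x=17: (0.098/0.130) × 14 = 10.5538
Sum = 12.0000 + 10.5538 = 22.5538

22.55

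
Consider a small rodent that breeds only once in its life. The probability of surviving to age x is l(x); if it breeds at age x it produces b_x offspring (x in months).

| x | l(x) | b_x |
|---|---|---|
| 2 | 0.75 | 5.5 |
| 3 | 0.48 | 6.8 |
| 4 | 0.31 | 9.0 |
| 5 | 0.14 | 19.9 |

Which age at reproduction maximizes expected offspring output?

Expected offspring if breeding at age x = l(x) × b_x:
  age 2: 0.75 × 5.5 = 4.125
  age 3: 0.48 × 6.8 = 3.264
  age 4: 0.31 × 9.0 = 2.790
  age 5: 0.14 × 19.9 = 2.786
Maximum at age 2 (4.125).

2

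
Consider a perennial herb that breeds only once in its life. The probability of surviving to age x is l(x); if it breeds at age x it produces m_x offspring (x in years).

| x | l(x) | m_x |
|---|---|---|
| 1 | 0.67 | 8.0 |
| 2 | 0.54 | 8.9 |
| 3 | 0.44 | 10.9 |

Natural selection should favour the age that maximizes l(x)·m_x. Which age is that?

Expected offspring if breeding at age x = l(x) × m_x:
  age 1: 0.67 × 8.0 = 5.360
  age 2: 0.54 × 8.9 = 4.806
  age 3: 0.44 × 10.9 = 4.796
Maximum at age 1 (5.360).

1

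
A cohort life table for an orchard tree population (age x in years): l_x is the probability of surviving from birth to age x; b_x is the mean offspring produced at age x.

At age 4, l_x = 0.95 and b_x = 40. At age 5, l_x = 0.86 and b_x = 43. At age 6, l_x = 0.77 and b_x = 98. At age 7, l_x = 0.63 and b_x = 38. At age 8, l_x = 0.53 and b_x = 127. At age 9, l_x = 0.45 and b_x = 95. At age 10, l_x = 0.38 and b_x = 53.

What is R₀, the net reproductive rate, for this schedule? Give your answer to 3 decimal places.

R₀ = Σ l_x b_x:
  age 4: 0.95 × 40 = 38.0000
  age 5: 0.86 × 43 = 36.9800
  age 6: 0.77 × 98 = 75.4600
  age 7: 0.63 × 38 = 23.9400
  age 8: 0.53 × 127 = 67.3100
  age 9: 0.45 × 95 = 42.7500
  age 10: 0.38 × 53 = 20.1400
R₀ = 38.0000 + 36.9800 + 75.4600 + 23.9400 + 67.3100 + 42.7500 + 20.1400 = 304.5800

304.580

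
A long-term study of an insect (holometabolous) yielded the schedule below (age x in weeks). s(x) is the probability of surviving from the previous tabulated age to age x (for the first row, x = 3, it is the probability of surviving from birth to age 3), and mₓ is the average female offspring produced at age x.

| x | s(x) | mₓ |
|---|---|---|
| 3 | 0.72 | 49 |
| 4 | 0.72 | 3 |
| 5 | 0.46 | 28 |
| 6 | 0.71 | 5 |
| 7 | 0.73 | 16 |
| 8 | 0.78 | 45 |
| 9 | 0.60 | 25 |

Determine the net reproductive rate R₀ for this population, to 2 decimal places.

52.12

Survivorship from birth: l_x = s_3·s_4·…·s_x.
  l_3 = 0.72000
  l_4 = 0.51840
  l_5 = 0.23846
  l_6 = 0.16931
  l_7 = 0.12360
  l_8 = 0.09640
  l_9 = 0.05784
R₀ = Σ l_x mₓ:
  age 3: 0.72000 × 49 = 35.2800
  age 4: 0.51840 × 3 = 1.5552
  age 5: 0.23846 × 28 = 6.6769
  age 6: 0.16931 × 5 = 0.8465
  age 7: 0.12360 × 16 = 1.9776
  age 8: 0.09640 × 45 = 4.3380
  age 9: 0.05784 × 25 = 1.4460
R₀ = 35.2800 + 1.5552 + 6.6769 + 0.8465 + 1.9776 + 4.3380 + 1.4460 = 52.1202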